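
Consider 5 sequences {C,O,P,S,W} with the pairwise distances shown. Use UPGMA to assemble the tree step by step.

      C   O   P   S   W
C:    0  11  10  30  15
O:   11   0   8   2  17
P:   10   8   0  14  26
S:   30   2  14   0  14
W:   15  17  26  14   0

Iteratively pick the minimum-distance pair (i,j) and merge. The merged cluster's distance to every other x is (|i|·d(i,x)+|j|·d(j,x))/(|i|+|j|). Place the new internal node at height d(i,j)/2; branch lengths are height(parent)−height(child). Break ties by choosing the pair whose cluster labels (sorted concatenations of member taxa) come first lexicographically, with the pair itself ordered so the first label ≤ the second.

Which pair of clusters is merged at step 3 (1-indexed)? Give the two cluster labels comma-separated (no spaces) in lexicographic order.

iteration 1: select O,S (d=2); attach at lengths (1, 1); label the merged cluster OS
  updated: d(C,OS)=41/2, d(OS,P)=11, d(OS,W)=31/2
iteration 2: select C,P (d=10); attach at lengths (5, 5); label the merged cluster CP
  updated: d(CP,OS)=63/4, d(CP,W)=41/2
iteration 3: select OS,W (d=31/2); attach at lengths (27/4, 31/4); label the merged cluster OSW
  updated: d(CP,OSW)=52/3
iteration 4: select CP,OSW (d=52/3); attach at lengths (11/3, 11/12); label the merged cluster COPSW
final tree: ((C:5,P:5):11/3,((O:1,S:1):27/4,W:31/4):11/12)
total length: 373/12

OS,W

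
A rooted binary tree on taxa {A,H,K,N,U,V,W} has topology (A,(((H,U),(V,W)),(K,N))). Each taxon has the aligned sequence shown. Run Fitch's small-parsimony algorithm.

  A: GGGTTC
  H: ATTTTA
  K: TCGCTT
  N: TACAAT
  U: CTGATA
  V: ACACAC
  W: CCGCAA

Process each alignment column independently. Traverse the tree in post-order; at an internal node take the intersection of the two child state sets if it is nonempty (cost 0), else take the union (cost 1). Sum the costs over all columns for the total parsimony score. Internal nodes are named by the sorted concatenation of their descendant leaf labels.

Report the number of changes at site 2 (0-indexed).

3

site 0, node HU: H={A} ∪ U={C} → {A,C} (+1)
site 0, node VW: V={A} ∪ W={C} → {A,C} (+1)
site 0, node HUVW: HU={A,C} ∩ VW={A,C} → {A,C} (+0)
site 0, node KN: K={T} ∩ N={T} → {T} (+0)
site 0, node HKNUVW: HUVW={A,C} ∪ KN={T} → {A,C,T} (+1)
site 0, node AHKNUVW: A={G} ∪ HKNUVW={A,C,T} → {A,C,G,T} (+1)
site 1, node HU: H={T} ∩ U={T} → {T} (+0)
site 1, node VW: V={C} ∩ W={C} → {C} (+0)
site 1, node HUVW: HU={T} ∪ VW={C} → {C,T} (+1)
site 1, node KN: K={C} ∪ N={A} → {A,C} (+1)
site 1, node HKNUVW: HUVW={C,T} ∩ KN={A,C} → {C} (+0)
site 1, node AHKNUVW: A={G} ∪ HKNUVW={C} → {C,G} (+1)
site 2, node HU: H={T} ∪ U={G} → {G,T} (+1)
site 2, node VW: V={A} ∪ W={G} → {A,G} (+1)
site 2, node HUVW: HU={G,T} ∩ VW={A,G} → {G} (+0)
site 2, node KN: K={G} ∪ N={C} → {C,G} (+1)
site 2, node HKNUVW: HUVW={G} ∩ KN={C,G} → {G} (+0)
site 2, node AHKNUVW: A={G} ∩ HKNUVW={G} → {G} (+0)
site 3, node HU: H={T} ∪ U={A} → {A,T} (+1)
site 3, node VW: V={C} ∩ W={C} → {C} (+0)
site 3, node HUVW: HU={A,T} ∪ VW={C} → {A,C,T} (+1)
site 3, node KN: K={C} ∪ N={A} → {A,C} (+1)
site 3, node HKNUVW: HUVW={A,C,T} ∩ KN={A,C} → {A,C} (+0)
site 3, node AHKNUVW: A={T} ∪ HKNUVW={A,C} → {A,C,T} (+1)
site 4, node HU: H={T} ∩ U={T} → {T} (+0)
site 4, node VW: V={A} ∩ W={A} → {A} (+0)
site 4, node HUVW: HU={T} ∪ VW={A} → {A,T} (+1)
site 4, node KN: K={T} ∪ N={A} → {A,T} (+1)
site 4, node HKNUVW: HUVW={A,T} ∩ KN={A,T} → {A,T} (+0)
site 4, node AHKNUVW: A={T} ∩ HKNUVW={A,T} → {T} (+0)
site 5, node HU: H={A} ∩ U={A} → {A} (+0)
site 5, node VW: V={C} ∪ W={A} → {A,C} (+1)
site 5, node HUVW: HU={A} ∩ VW={A,C} → {A} (+0)
site 5, node KN: K={T} ∩ N={T} → {T} (+0)
site 5, node HKNUVW: HUVW={A} ∪ KN={T} → {A,T} (+1)
site 5, node AHKNUVW: A={C} ∪ HKNUVW={A,T} → {A,C,T} (+1)
per-site changes: [4, 3, 3, 4, 2, 3]; total = 19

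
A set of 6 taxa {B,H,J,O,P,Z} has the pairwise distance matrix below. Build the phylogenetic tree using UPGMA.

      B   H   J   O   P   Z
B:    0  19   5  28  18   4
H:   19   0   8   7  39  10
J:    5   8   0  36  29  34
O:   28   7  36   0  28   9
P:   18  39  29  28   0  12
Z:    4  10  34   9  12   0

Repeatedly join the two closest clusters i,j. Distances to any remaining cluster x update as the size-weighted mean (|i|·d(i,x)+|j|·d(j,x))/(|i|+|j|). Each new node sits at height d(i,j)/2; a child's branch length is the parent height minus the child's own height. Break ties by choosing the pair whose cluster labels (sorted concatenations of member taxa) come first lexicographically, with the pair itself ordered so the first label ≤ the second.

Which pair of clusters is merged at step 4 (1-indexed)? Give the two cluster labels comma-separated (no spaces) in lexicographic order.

HO,J

iteration 1: select B,Z (d=4); attach at lengths (2, 2); label the merged cluster BZ
  updated: d(BZ,H)=29/2, d(BZ,J)=39/2, d(BZ,O)=37/2, d(BZ,P)=15
iteration 2: select H,O (d=7); attach at lengths (7/2, 7/2); label the merged cluster HO
  updated: d(BZ,HO)=33/2, d(HO,J)=22, d(HO,P)=67/2
iteration 3: select BZ,P (d=15); attach at lengths (11/2, 15/2); label the merged cluster BPZ
  updated: d(BPZ,HO)=133/6, d(BPZ,J)=68/3
iteration 4: select HO,J (d=22); attach at lengths (15/2, 11); label the merged cluster HJO
  updated: d(BPZ,HJO)=67/3
iteration 5: select BPZ,HJO (d=67/3); attach at lengths (11/3, 1/6); label the merged cluster BHJOPZ
final tree: (((B:2,Z:2):11/2,P:15/2):11/3,((H:7/2,O:7/2):15/2,J:11):1/6)
total length: 139/3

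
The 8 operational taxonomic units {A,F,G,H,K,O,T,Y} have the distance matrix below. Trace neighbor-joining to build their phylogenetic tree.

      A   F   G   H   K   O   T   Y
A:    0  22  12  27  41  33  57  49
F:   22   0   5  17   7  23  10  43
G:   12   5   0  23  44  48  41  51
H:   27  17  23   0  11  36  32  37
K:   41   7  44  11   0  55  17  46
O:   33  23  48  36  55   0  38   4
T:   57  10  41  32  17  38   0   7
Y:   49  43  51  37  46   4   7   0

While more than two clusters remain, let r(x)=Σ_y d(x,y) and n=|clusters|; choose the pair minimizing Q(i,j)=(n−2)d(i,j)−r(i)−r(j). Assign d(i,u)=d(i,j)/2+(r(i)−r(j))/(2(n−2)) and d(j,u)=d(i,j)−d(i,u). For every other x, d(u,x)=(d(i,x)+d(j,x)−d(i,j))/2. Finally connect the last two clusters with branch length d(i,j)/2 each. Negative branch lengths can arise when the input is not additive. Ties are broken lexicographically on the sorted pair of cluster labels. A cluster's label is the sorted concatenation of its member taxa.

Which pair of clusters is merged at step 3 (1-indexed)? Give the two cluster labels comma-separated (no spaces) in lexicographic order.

OY,T

step 1: merge (O,Y) at d=4, Q=-450; branch lengths O→2, Y→2; new cluster OY
  updated: d(A,OY)=39, d(F,OY)=31, d(G,OY)=95/2, d(H,OY)=69/2, d(K,OY)=97/2, d(OY,T)=41/2
step 2: merge (A,G) at d=12, Q=-621/2; branch lengths A→171/20, G→69/20; new cluster AG
  updated: d(AG,F)=15/2, d(AG,H)=19, d(AG,K)=73/2, d(AG,OY)=149/4, d(AG,T)=43
step 3: merge (OY,T) at d=41/2, Q=-849/4; branch lengths OY→525/32, T→131/32; new cluster OTY
  updated: d(AG,OTY)=239/8, d(F,OTY)=41/4, d(H,OTY)=23, d(K,OTY)=45/2
step 4: merge (H,K) at d=11, Q=-114; branch lengths H→13/3, K→20/3; new cluster HK
  updated: d(AG,HK)=89/4, d(F,HK)=13/2, d(HK,OTY)=69/4
step 5: merge (AG,F) at d=15/2, Q=-551/8; branch lengths AG→403/32, F→-163/32; new cluster AFG
  updated: d(AFG,HK)=85/8, d(AFG,OTY)=261/16
step 6: merge (AFG,HK) at d=85/8, Q=-707/16; branch lengths AFG→155/32, HK→185/32; new cluster AFGHK
  updated: d(AFGHK,OTY)=367/32
step 7: merge (AFGHK,OTY) at d=367/32; branch lengths AFGHK→367/64, OTY→367/64; new cluster AFGHKOTY
final tree: ((((A:171/20,G:69/20):403/32,F:-163/32):155/32,(H:13/3,K:20/3):185/32):367/64,((O:2,Y:2):525/32,T:131/32):367/64)
total length: 2467/32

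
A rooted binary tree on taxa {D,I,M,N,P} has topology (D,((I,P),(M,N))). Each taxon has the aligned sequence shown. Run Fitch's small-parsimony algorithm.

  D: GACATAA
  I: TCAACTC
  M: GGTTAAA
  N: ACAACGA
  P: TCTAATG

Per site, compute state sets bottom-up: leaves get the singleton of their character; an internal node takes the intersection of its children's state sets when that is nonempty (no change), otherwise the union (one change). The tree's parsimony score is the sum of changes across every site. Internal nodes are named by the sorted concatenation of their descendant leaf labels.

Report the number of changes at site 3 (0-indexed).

[col 0] IP: children I:{T}, P:{T} ∩→ {T}; cost 0
[col 0] MN: children M:{G}, N:{A} ∪→ {A,G}; cost 1
[col 0] IMNP: children IP:{T}, MN:{A,G} ∪→ {A,G,T}; cost 1
[col 0] DIMNP: children D:{G}, IMNP:{A,G,T} ∩→ {G}; cost 0
[col 1] IP: children I:{C}, P:{C} ∩→ {C}; cost 0
[col 1] MN: children M:{G}, N:{C} ∪→ {C,G}; cost 1
[col 1] IMNP: children IP:{C}, MN:{C,G} ∩→ {C}; cost 0
[col 1] DIMNP: children D:{A}, IMNP:{C} ∪→ {A,C}; cost 1
[col 2] IP: children I:{A}, P:{T} ∪→ {A,T}; cost 1
[col 2] MN: children M:{T}, N:{A} ∪→ {A,T}; cost 1
[col 2] IMNP: children IP:{A,T}, MN:{A,T} ∩→ {A,T}; cost 0
[col 2] DIMNP: children D:{C}, IMNP:{A,T} ∪→ {A,C,T}; cost 1
[col 3] IP: children I:{A}, P:{A} ∩→ {A}; cost 0
[col 3] MN: children M:{T}, N:{A} ∪→ {A,T}; cost 1
[col 3] IMNP: children IP:{A}, MN:{A,T} ∩→ {A}; cost 0
[col 3] DIMNP: children D:{A}, IMNP:{A} ∩→ {A}; cost 0
[col 4] IP: children I:{C}, P:{A} ∪→ {A,C}; cost 1
[col 4] MN: children M:{A}, N:{C} ∪→ {A,C}; cost 1
[col 4] IMNP: children IP:{A,C}, MN:{A,C} ∩→ {A,C}; cost 0
[col 4] DIMNP: children D:{T}, IMNP:{A,C} ∪→ {A,C,T}; cost 1
[col 5] IP: children I:{T}, P:{T} ∩→ {T}; cost 0
[col 5] MN: children M:{A}, N:{G} ∪→ {A,G}; cost 1
[col 5] IMNP: children IP:{T}, MN:{A,G} ∪→ {A,G,T}; cost 1
[col 5] DIMNP: children D:{A}, IMNP:{A,G,T} ∩→ {A}; cost 0
[col 6] IP: children I:{C}, P:{G} ∪→ {C,G}; cost 1
[col 6] MN: children M:{A}, N:{A} ∩→ {A}; cost 0
[col 6] IMNP: children IP:{C,G}, MN:{A} ∪→ {A,C,G}; cost 1
[col 6] DIMNP: children D:{A}, IMNP:{A,C,G} ∩→ {A}; cost 0
per-site changes: [2, 2, 3, 1, 3, 2, 2]; total = 15

1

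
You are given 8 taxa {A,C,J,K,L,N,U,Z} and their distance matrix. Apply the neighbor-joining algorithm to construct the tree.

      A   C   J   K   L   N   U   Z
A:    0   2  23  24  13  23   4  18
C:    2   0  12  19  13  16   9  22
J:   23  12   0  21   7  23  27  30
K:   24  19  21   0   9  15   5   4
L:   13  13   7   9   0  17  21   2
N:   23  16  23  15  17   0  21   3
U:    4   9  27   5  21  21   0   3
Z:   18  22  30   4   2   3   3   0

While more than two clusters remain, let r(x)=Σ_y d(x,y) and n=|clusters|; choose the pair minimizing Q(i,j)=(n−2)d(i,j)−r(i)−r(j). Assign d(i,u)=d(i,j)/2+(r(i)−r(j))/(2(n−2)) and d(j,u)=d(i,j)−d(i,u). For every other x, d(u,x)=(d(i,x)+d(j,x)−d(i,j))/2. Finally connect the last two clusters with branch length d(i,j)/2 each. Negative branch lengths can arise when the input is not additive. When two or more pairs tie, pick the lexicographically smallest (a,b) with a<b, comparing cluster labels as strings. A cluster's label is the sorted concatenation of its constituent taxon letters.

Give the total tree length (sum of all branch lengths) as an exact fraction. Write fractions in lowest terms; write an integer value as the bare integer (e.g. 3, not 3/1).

1259/32

iteration 1: select A,C (d=2, Q=-188); attach at lengths (13/6, -1/6); label the merged cluster AC
  updated: d(AC,J)=33/2, d(AC,K)=41/2, d(AC,L)=12, d(AC,N)=37/2, d(AC,U)=11/2, d(AC,Z)=19
iteration 2: select J,L (d=7, Q=-315/2); attach at lengths (183/20, -43/20); label the merged cluster JL
  updated: d(AC,JL)=43/4, d(JL,K)=23/2, d(JL,N)=33/2, d(JL,U)=41/2, d(JL,Z)=25/2
iteration 3: select AC,U (d=11/2, Q=-429/4); attach at lengths (165/32, 11/32); label the merged cluster ACU
  updated: d(ACU,JL)=103/8, d(ACU,K)=10, d(ACU,N)=17, d(ACU,Z)=33/4
iteration 4: select N,Z (d=3, Q=-281/4); attach at lengths (131/24, -59/24); label the merged cluster NZ
  updated: d(ACU,NZ)=89/8, d(JL,NZ)=13, d(K,NZ)=8
iteration 5: select ACU,JL (d=103/8, Q=-365/8); attach at lengths (179/32, 233/32); label the merged cluster ACJLU
  updated: d(ACJLU,K)=69/16, d(ACJLU,NZ)=45/8
iteration 6: select ACJLU,K (d=69/16, Q=-287/16); attach at lengths (31/32, 107/32); label the merged cluster ACJKLU
  updated: d(ACJKLU,NZ)=149/32
iteration 7: select ACJKLU,NZ (d=149/32); attach at lengths (149/64, 149/64); label the merged cluster ACJKLNUZ
final tree: (((((A:13/6,C:-1/6):165/32,U:11/32):179/32,(J:183/20,L:-43/20):233/32):31/32,K:107/32):149/64,(N:131/24,Z:-59/24):149/64)
total length: 1259/32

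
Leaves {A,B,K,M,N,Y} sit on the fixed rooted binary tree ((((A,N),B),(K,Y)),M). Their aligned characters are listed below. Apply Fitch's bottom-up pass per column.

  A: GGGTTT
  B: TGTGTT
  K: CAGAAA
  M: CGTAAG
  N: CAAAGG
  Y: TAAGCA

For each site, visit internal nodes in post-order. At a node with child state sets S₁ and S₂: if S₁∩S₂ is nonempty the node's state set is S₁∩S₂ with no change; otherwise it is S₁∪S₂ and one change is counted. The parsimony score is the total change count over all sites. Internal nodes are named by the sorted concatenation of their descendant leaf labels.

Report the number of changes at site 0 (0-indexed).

site 0, node AN: A={G} ∪ N={C} → {C,G} (+1)
site 0, node ABN: AN={C,G} ∪ B={T} → {C,G,T} (+1)
site 0, node KY: K={C} ∪ Y={T} → {C,T} (+1)
site 0, node ABKNY: ABN={C,G,T} ∩ KY={C,T} → {C,T} (+0)
site 0, node ABKMNY: ABKNY={C,T} ∩ M={C} → {C} (+0)
site 1, node AN: A={G} ∪ N={A} → {A,G} (+1)
site 1, node ABN: AN={A,G} ∩ B={G} → {G} (+0)
site 1, node KY: K={A} ∩ Y={A} → {A} (+0)
site 1, node ABKNY: ABN={G} ∪ KY={A} → {A,G} (+1)
site 1, node ABKMNY: ABKNY={A,G} ∩ M={G} → {G} (+0)
site 2, node AN: A={G} ∪ N={A} → {A,G} (+1)
site 2, node ABN: AN={A,G} ∪ B={T} → {A,G,T} (+1)
site 2, node KY: K={G} ∪ Y={A} → {A,G} (+1)
site 2, node ABKNY: ABN={A,G,T} ∩ KY={A,G} → {A,G} (+0)
site 2, node ABKMNY: ABKNY={A,G} ∪ M={T} → {A,G,T} (+1)
site 3, node AN: A={T} ∪ N={A} → {A,T} (+1)
site 3, node ABN: AN={A,T} ∪ B={G} → {A,G,T} (+1)
site 3, node KY: K={A} ∪ Y={G} → {A,G} (+1)
site 3, node ABKNY: ABN={A,G,T} ∩ KY={A,G} → {A,G} (+0)
site 3, node ABKMNY: ABKNY={A,G} ∩ M={A} → {A} (+0)
site 4, node AN: A={T} ∪ N={G} → {G,T} (+1)
site 4, node ABN: AN={G,T} ∩ B={T} → {T} (+0)
site 4, node KY: K={A} ∪ Y={C} → {A,C} (+1)
site 4, node ABKNY: ABN={T} ∪ KY={A,C} → {A,C,T} (+1)
site 4, node ABKMNY: ABKNY={A,C,T} ∩ M={A} → {A} (+0)
site 5, node AN: A={T} ∪ N={G} → {G,T} (+1)
site 5, node ABN: AN={G,T} ∩ B={T} → {T} (+0)
site 5, node KY: K={A} ∩ Y={A} → {A} (+0)
site 5, node ABKNY: ABN={T} ∪ KY={A} → {A,T} (+1)
site 5, node ABKMNY: ABKNY={A,T} ∪ M={G} → {A,G,T} (+1)
per-site changes: [3, 2, 4, 3, 3, 3]; total = 18

3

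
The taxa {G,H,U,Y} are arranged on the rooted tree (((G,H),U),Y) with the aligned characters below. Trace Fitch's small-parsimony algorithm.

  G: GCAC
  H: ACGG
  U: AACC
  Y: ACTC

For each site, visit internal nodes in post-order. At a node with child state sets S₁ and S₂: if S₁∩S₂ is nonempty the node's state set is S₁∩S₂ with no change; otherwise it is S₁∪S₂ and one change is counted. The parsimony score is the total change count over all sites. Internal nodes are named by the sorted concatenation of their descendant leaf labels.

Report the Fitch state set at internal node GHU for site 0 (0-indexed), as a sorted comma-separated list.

[col 0] GH: children G:{G}, H:{A} ∪→ {A,G}; cost 1
[col 0] GHU: children GH:{A,G}, U:{A} ∩→ {A}; cost 0
[col 0] GHUY: children GHU:{A}, Y:{A} ∩→ {A}; cost 0
[col 1] GH: children G:{C}, H:{C} ∩→ {C}; cost 0
[col 1] GHU: children GH:{C}, U:{A} ∪→ {A,C}; cost 1
[col 1] GHUY: children GHU:{A,C}, Y:{C} ∩→ {C}; cost 0
[col 2] GH: children G:{A}, H:{G} ∪→ {A,G}; cost 1
[col 2] GHU: children GH:{A,G}, U:{C} ∪→ {A,C,G}; cost 1
[col 2] GHUY: children GHU:{A,C,G}, Y:{T} ∪→ {A,C,G,T}; cost 1
[col 3] GH: children G:{C}, H:{G} ∪→ {C,G}; cost 1
[col 3] GHU: children GH:{C,G}, U:{C} ∩→ {C}; cost 0
[col 3] GHUY: children GHU:{C}, Y:{C} ∩→ {C}; cost 0
per-site changes: [1, 1, 3, 1]; total = 6

A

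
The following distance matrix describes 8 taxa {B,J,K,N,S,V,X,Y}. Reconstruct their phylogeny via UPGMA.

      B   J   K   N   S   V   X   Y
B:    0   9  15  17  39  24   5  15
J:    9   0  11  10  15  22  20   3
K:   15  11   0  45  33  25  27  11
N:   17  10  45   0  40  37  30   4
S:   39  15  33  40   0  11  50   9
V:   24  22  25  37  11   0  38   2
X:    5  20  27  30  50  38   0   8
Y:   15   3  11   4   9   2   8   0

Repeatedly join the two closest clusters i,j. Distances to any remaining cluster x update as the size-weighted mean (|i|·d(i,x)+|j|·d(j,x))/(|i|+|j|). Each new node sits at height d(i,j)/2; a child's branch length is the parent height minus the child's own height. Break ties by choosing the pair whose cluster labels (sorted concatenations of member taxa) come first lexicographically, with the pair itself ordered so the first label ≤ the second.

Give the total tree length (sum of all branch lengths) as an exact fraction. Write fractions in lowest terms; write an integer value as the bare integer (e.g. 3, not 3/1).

945/16

step 1: merge (V,Y) at d=2; branch lengths V→1, Y→1; new cluster VY
  updated: d(B,VY)=39/2, d(J,VY)=25/2, d(K,VY)=18, d(N,VY)=41/2, d(S,VY)=10, d(VY,X)=23
step 2: merge (B,X) at d=5; branch lengths B→5/2, X→5/2; new cluster BX
  updated: d(BX,J)=29/2, d(BX,K)=21, d(BX,N)=47/2, d(BX,S)=89/2, d(BX,VY)=85/4
step 3: merge (J,N) at d=10; branch lengths J→5, N→5; new cluster JN
  updated: d(BX,JN)=19, d(JN,K)=28, d(JN,S)=55/2, d(JN,VY)=33/2
step 4: merge (S,VY) at d=10; branch lengths S→5, VY→4; new cluster SVY
  updated: d(BX,SVY)=29, d(JN,SVY)=121/6, d(K,SVY)=23
step 5: merge (BX,JN) at d=19; branch lengths BX→7, JN→9/2; new cluster BJNX
  updated: d(BJNX,K)=49/2, d(BJNX,SVY)=295/12
step 6: merge (K,SVY) at d=23; branch lengths K→23/2, SVY→13/2; new cluster KSVY
  updated: d(BJNX,KSVY)=393/16
step 7: merge (BJNX,KSVY) at d=393/16; branch lengths BJNX→89/32, KSVY→25/32; new cluster BJKNSVXY
final tree: (((B:5/2,X:5/2):7,(J:5,N:5):9/2):89/32,(K:23/2,(S:5,(V:1,Y:1):4):13/2):25/32)
total length: 945/16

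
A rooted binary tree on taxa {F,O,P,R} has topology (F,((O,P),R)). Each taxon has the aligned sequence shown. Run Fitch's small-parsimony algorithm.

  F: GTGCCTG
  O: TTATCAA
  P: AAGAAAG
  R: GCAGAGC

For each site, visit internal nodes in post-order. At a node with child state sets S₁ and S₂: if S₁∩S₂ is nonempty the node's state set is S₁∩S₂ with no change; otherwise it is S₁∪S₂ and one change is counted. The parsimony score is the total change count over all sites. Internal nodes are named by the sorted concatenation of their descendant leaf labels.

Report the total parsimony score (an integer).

15

[col 0] OP: children O:{T}, P:{A} ∪→ {A,T}; cost 1
[col 0] OPR: children OP:{A,T}, R:{G} ∪→ {A,G,T}; cost 1
[col 0] FOPR: children F:{G}, OPR:{A,G,T} ∩→ {G}; cost 0
[col 1] OP: children O:{T}, P:{A} ∪→ {A,T}; cost 1
[col 1] OPR: children OP:{A,T}, R:{C} ∪→ {A,C,T}; cost 1
[col 1] FOPR: children F:{T}, OPR:{A,C,T} ∩→ {T}; cost 0
[col 2] OP: children O:{A}, P:{G} ∪→ {A,G}; cost 1
[col 2] OPR: children OP:{A,G}, R:{A} ∩→ {A}; cost 0
[col 2] FOPR: children F:{G}, OPR:{A} ∪→ {A,G}; cost 1
[col 3] OP: children O:{T}, P:{A} ∪→ {A,T}; cost 1
[col 3] OPR: children OP:{A,T}, R:{G} ∪→ {A,G,T}; cost 1
[col 3] FOPR: children F:{C}, OPR:{A,G,T} ∪→ {A,C,G,T}; cost 1
[col 4] OP: children O:{C}, P:{A} ∪→ {A,C}; cost 1
[col 4] OPR: children OP:{A,C}, R:{A} ∩→ {A}; cost 0
[col 4] FOPR: children F:{C}, OPR:{A} ∪→ {A,C}; cost 1
[col 5] OP: children O:{A}, P:{A} ∩→ {A}; cost 0
[col 5] OPR: children OP:{A}, R:{G} ∪→ {A,G}; cost 1
[col 5] FOPR: children F:{T}, OPR:{A,G} ∪→ {A,G,T}; cost 1
[col 6] OP: children O:{A}, P:{G} ∪→ {A,G}; cost 1
[col 6] OPR: children OP:{A,G}, R:{C} ∪→ {A,C,G}; cost 1
[col 6] FOPR: children F:{G}, OPR:{A,C,G} ∩→ {G}; cost 0
per-site changes: [2, 2, 2, 3, 2, 2, 2]; total = 15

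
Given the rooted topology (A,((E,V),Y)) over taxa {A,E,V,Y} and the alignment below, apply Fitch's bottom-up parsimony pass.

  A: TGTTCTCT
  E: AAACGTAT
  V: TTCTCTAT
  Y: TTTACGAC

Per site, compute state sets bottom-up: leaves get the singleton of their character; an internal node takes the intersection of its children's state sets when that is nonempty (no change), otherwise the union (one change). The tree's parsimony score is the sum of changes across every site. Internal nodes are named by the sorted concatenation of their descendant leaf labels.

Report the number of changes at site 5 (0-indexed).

site 0, node EV: E={A} ∪ V={T} → {A,T} (+1)
site 0, node EVY: EV={A,T} ∩ Y={T} → {T} (+0)
site 0, node AEVY: A={T} ∩ EVY={T} → {T} (+0)
site 1, node EV: E={A} ∪ V={T} → {A,T} (+1)
site 1, node EVY: EV={A,T} ∩ Y={T} → {T} (+0)
site 1, node AEVY: A={G} ∪ EVY={T} → {G,T} (+1)
site 2, node EV: E={A} ∪ V={C} → {A,C} (+1)
site 2, node EVY: EV={A,C} ∪ Y={T} → {A,C,T} (+1)
site 2, node AEVY: A={T} ∩ EVY={A,C,T} → {T} (+0)
site 3, node EV: E={C} ∪ V={T} → {C,T} (+1)
site 3, node EVY: EV={C,T} ∪ Y={A} → {A,C,T} (+1)
site 3, node AEVY: A={T} ∩ EVY={A,C,T} → {T} (+0)
site 4, node EV: E={G} ∪ V={C} → {C,G} (+1)
site 4, node EVY: EV={C,G} ∩ Y={C} → {C} (+0)
site 4, node AEVY: A={C} ∩ EVY={C} → {C} (+0)
site 5, node EV: E={T} ∩ V={T} → {T} (+0)
site 5, node EVY: EV={T} ∪ Y={G} → {G,T} (+1)
site 5, node AEVY: A={T} ∩ EVY={G,T} → {T} (+0)
site 6, node EV: E={A} ∩ V={A} → {A} (+0)
site 6, node EVY: EV={A} ∩ Y={A} → {A} (+0)
site 6, node AEVY: A={C} ∪ EVY={A} → {A,C} (+1)
site 7, node EV: E={T} ∩ V={T} → {T} (+0)
site 7, node EVY: EV={T} ∪ Y={C} → {C,T} (+1)
site 7, node AEVY: A={T} ∩ EVY={C,T} → {T} (+0)
per-site changes: [1, 2, 2, 2, 1, 1, 1, 1]; total = 11

1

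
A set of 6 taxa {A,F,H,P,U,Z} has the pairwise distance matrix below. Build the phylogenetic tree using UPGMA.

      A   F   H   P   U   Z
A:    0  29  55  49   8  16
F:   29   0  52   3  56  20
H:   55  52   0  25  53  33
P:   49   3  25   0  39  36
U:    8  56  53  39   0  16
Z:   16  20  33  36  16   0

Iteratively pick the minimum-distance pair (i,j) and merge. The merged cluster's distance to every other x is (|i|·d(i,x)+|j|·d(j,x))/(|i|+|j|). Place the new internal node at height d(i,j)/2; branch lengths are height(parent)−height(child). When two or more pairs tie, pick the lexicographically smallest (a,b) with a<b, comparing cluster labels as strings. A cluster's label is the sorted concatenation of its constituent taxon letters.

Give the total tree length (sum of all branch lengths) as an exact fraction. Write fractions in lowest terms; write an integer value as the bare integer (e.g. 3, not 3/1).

4571/60

1. join F+P (d=3) ⇒ FP; edges |F|=3/2, |P|=3/2
  updated: d(A,FP)=39, d(FP,H)=77/2, d(FP,U)=95/2, d(FP,Z)=28
2. join A+U (d=8) ⇒ AU; edges |A|=4, |U|=4
  updated: d(AU,FP)=173/4, d(AU,H)=54, d(AU,Z)=16
3. join AU+Z (d=16) ⇒ AUZ; edges |AU|=4, |Z|=8
  updated: d(AUZ,FP)=229/6, d(AUZ,H)=47
4. join AUZ+FP (d=229/6) ⇒ AFPUZ; edges |AUZ|=133/12, |FP|=211/12
  updated: d(AFPUZ,H)=218/5
5. join AFPUZ+H (d=218/5) ⇒ AFHPUZ; edges |AFPUZ|=163/60, |H|=109/5
final tree: ((((A:4,U:4):4,Z:8):133/12,(F:3/2,P:3/2):211/12):163/60,H:109/5)
total length: 4571/60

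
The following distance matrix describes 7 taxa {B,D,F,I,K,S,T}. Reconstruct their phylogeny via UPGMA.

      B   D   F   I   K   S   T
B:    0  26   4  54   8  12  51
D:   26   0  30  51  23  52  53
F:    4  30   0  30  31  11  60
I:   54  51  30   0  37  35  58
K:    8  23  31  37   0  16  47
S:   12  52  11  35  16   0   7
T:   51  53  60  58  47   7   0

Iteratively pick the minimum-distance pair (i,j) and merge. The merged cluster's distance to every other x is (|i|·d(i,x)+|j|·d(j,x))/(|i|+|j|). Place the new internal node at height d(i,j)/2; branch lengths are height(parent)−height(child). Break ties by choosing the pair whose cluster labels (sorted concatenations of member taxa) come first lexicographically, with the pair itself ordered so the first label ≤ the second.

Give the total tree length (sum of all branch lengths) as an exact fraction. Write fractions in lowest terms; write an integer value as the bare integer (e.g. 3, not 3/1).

2195/24

1. join B+F (d=4) ⇒ BF; edges |B|=2, |F|=2
  updated: d(BF,D)=28, d(BF,I)=42, d(BF,K)=39/2, d(BF,S)=23/2, d(BF,T)=111/2
2. join S+T (d=7) ⇒ ST; edges |S|=7/2, |T|=7/2
  updated: d(BF,ST)=67/2, d(D,ST)=105/2, d(I,ST)=93/2, d(K,ST)=63/2
3. join BF+K (d=39/2) ⇒ BFK; edges |BF|=31/4, |K|=39/4
  updated: d(BFK,D)=79/3, d(BFK,I)=121/3, d(BFK,ST)=197/6
4. join BFK+D (d=79/3) ⇒ BDFK; edges |BFK|=41/12, |D|=79/6
  updated: d(BDFK,I)=43, d(BDFK,ST)=151/4
5. join BDFK+ST (d=151/4) ⇒ BDFKST; edges |BDFK|=137/24, |ST|=123/8
  updated: d(BDFKST,I)=265/6
6. join BDFKST+I (d=265/6) ⇒ BDFIKST; edges |BDFKST|=77/24, |I|=265/12
final tree: (((((B:2,F:2):31/4,K:39/4):41/12,D:79/6):137/24,(S:7/2,T:7/2):123/8):77/24,I:265/12)
total length: 2195/24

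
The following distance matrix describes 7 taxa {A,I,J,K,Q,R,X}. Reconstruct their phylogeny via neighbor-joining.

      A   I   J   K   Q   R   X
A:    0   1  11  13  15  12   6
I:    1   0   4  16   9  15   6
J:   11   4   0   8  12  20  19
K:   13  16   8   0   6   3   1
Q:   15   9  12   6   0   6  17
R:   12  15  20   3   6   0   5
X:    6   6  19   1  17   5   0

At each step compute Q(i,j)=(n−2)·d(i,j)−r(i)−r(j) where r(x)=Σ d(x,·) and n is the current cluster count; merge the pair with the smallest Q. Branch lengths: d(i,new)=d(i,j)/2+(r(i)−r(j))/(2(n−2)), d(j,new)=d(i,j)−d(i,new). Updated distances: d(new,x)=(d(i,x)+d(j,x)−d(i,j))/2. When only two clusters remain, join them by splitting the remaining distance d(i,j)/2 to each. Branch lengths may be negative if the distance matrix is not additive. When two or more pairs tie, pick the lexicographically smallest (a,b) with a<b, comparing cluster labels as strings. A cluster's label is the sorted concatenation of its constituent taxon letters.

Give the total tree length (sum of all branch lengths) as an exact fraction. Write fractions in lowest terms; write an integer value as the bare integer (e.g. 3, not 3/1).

391/16

iteration 1: select I,J (d=4, Q=-105); attach at lengths (-3/10, 43/10); label the merged cluster IJ
  updated: d(A,IJ)=4, d(IJ,K)=10, d(IJ,Q)=17/2, d(IJ,R)=31/2, d(IJ,X)=21/2
iteration 2: select A,IJ (d=4, Q=-165/2); attach at lengths (35/16, 29/16); label the merged cluster AIJ
  updated: d(AIJ,K)=19/2, d(AIJ,Q)=39/4, d(AIJ,R)=47/4, d(AIJ,X)=25/4
iteration 3: select AIJ,X (d=25/4, Q=-191/4); attach at lengths (107/24, 43/24); label the merged cluster AIJX
  updated: d(AIJX,K)=17/8, d(AIJX,Q)=41/4, d(AIJX,R)=21/4
iteration 4: select AIJX,K (d=17/8, Q=-49/2); attach at lengths (43/16, -9/16); label the merged cluster AIJKX
  updated: d(AIJKX,Q)=113/16, d(AIJKX,R)=49/16
iteration 5: select AIJKX,Q (d=113/16, Q=-129/8); attach at lengths (33/16, 5); label the merged cluster AIJKQX
  updated: d(AIJKQX,R)=1
iteration 6: select AIJKQX,R (d=1); attach at lengths (1/2, 1/2); label the merged cluster AIJKQRX
final tree: (((((A:35/16,(I:-3/10,J:43/10):29/16):107/24,X:43/24):43/16,K:-9/16):33/16,Q:5):1/2,R:1/2)
total length: 391/16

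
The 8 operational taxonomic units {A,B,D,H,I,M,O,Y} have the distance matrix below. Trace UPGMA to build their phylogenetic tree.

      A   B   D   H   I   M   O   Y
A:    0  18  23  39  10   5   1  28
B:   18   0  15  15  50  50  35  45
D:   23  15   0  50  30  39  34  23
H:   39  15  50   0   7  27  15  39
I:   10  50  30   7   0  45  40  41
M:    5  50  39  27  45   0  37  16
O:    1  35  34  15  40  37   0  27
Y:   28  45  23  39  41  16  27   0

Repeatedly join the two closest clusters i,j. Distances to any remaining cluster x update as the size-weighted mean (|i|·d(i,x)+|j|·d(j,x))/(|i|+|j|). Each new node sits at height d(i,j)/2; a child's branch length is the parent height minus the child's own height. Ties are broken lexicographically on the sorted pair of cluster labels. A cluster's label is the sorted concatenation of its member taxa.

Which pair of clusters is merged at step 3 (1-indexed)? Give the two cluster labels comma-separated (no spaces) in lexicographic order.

B,D

1. join A+O (d=1) ⇒ AO; edges |A|=1/2, |O|=1/2
  updated: d(AO,B)=53/2, d(AO,D)=57/2, d(AO,H)=27, d(AO,I)=25, d(AO,M)=21, d(AO,Y)=55/2
2. join H+I (d=7) ⇒ HI; edges |H|=7/2, |I|=7/2
  updated: d(AO,HI)=26, d(B,HI)=65/2, d(D,HI)=40, d(HI,M)=36, d(HI,Y)=40
3. join B+D (d=15) ⇒ BD; edges |B|=15/2, |D|=15/2
  updated: d(AO,BD)=55/2, d(BD,HI)=145/4, d(BD,M)=89/2, d(BD,Y)=34
4. join M+Y (d=16) ⇒ MY; edges |M|=8, |Y|=8
  updated: d(AO,MY)=97/4, d(BD,MY)=157/4, d(HI,MY)=38
5. join AO+MY (d=97/4) ⇒ AMOY; edges |AO|=93/8, |MY|=33/8
  updated: d(AMOY,BD)=267/8, d(AMOY,HI)=32
6. join AMOY+HI (d=32) ⇒ AHIMOY; edges |AMOY|=31/8, |HI|=25/2
  updated: d(AHIMOY,BD)=103/3
7. join AHIMOY+BD (d=103/3) ⇒ ABDHIMOY; edges |AHIMOY|=7/6, |BD|=29/3
final tree: ((((A:1/2,O:1/2):93/8,(M:8,Y:8):33/8):31/8,(H:7/2,I:7/2):25/2):7/6,(B:15/2,D:15/2):29/3)
total length: 1967/24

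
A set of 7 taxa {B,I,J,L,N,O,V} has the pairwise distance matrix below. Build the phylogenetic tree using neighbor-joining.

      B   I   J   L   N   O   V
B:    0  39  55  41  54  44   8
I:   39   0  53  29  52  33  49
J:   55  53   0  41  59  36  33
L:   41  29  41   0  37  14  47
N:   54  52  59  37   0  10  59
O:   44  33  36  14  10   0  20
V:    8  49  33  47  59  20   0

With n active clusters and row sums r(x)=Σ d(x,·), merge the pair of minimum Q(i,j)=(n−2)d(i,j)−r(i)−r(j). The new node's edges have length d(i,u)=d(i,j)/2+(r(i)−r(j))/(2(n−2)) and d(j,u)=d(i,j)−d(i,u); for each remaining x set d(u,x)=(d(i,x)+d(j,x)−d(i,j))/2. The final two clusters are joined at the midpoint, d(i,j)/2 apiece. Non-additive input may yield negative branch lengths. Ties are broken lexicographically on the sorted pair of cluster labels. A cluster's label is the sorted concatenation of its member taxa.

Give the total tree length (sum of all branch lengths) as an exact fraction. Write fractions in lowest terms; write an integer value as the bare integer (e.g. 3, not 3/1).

iteration 1: select B,V (d=8, Q=-417); attach at lengths (13/2, 3/2); label the merged cluster BV
  updated: d(BV,I)=40, d(BV,J)=40, d(BV,L)=40, d(BV,N)=105/2, d(BV,O)=28
iteration 2: select N,O (d=10, Q=-583/2); attach at lengths (259/16, -99/16); label the merged cluster NO
  updated: d(BV,NO)=141/4, d(I,NO)=75/2, d(J,NO)=85/2, d(L,NO)=41/2
iteration 3: select BV,J (d=40, Q=-847/4); attach at lengths (395/24, 565/24); label the merged cluster BJV
  updated: d(BJV,I)=53/2, d(BJV,L)=41/2, d(BJV,NO)=151/8
iteration 4: select BJV,I (d=53/2, Q=-847/8); attach at lengths (207/32, 641/32); label the merged cluster BIJV
  updated: d(BIJV,L)=23/2, d(BIJV,NO)=239/16
iteration 5: select BIJV,L (d=23/2, Q=-751/16); attach at lengths (95/32, 273/32); label the merged cluster BIJLV
  updated: d(BIJLV,NO)=383/32
iteration 6: select BIJLV,NO (d=383/32); attach at lengths (383/64, 383/64); label the merged cluster BIJLNOV
final tree: (((((B:13/2,V:3/2):395/24,J:565/24):207/32,I:641/32):95/32,L:273/32):383/64,(N:259/16,O:-99/16):383/64)
total length: 3455/32

3455/32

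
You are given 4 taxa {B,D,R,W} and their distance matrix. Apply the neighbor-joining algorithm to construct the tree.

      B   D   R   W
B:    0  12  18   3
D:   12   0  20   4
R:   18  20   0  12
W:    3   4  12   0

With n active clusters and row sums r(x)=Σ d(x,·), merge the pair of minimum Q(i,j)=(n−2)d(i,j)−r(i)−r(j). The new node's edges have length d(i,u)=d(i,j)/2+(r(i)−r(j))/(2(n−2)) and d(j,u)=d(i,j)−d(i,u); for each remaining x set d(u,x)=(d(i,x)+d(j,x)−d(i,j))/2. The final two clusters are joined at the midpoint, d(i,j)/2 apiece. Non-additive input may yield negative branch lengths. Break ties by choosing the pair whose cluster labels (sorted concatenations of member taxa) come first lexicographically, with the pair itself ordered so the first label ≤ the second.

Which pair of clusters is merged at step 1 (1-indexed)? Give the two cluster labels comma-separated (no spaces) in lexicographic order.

1. join B+R (d=18, Q=-47) ⇒ BR; edges |B|=19/4, |R|=53/4
  updated: d(BR,D)=7, d(BR,W)=-3/2
2. join BR+D (d=7, Q=-19/2) ⇒ BDR; edges |BR|=3/4, |D|=25/4
  updated: d(BDR,W)=-9/4
3. join BDR+W (d=-9/4) ⇒ BDRW; edges |BDR|=-9/8, |W|=-9/8
final tree: (((B:19/4,R:53/4):3/4,D:25/4):-9/8,W:-9/8)
total length: 91/4

B,R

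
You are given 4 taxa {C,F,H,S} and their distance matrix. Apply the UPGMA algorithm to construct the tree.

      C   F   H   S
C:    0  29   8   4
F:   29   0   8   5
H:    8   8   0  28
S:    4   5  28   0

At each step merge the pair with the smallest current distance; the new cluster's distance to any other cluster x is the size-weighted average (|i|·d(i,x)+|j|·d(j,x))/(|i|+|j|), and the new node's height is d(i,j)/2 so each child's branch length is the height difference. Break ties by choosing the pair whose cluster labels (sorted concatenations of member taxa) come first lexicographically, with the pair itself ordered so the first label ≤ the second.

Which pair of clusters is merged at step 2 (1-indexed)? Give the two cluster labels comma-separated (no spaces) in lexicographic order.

1. join C+S (d=4) ⇒ CS; edges |C|=2, |S|=2
  updated: d(CS,F)=17, d(CS,H)=18
2. join F+H (d=8) ⇒ FH; edges |F|=4, |H|=4
  updated: d(CS,FH)=35/2
3. join CS+FH (d=35/2) ⇒ CFHS; edges |CS|=27/4, |FH|=19/4
final tree: ((C:2,S:2):27/4,(F:4,H:4):19/4)
total length: 47/2

F,H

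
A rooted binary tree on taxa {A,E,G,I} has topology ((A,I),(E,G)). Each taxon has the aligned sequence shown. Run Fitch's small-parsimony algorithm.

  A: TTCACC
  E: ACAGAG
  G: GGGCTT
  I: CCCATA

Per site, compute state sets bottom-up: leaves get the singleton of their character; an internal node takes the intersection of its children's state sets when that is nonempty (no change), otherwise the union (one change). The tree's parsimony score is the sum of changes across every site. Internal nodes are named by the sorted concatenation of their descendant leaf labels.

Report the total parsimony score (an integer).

site 0, node AI: A={T} ∪ I={C} → {C,T} (+1)
site 0, node EG: E={A} ∪ G={G} → {A,G} (+1)
site 0, node AEGI: AI={C,T} ∪ EG={A,G} → {A,C,G,T} (+1)
site 1, node AI: A={T} ∪ I={C} → {C,T} (+1)
site 1, node EG: E={C} ∪ G={G} → {C,G} (+1)
site 1, node AEGI: AI={C,T} ∩ EG={C,G} → {C} (+0)
site 2, node AI: A={C} ∩ I={C} → {C} (+0)
site 2, node EG: E={A} ∪ G={G} → {A,G} (+1)
site 2, node AEGI: AI={C} ∪ EG={A,G} → {A,C,G} (+1)
site 3, node AI: A={A} ∩ I={A} → {A} (+0)
site 3, node EG: E={G} ∪ G={C} → {C,G} (+1)
site 3, node AEGI: AI={A} ∪ EG={C,G} → {A,C,G} (+1)
site 4, node AI: A={C} ∪ I={T} → {C,T} (+1)
site 4, node EG: E={A} ∪ G={T} → {A,T} (+1)
site 4, node AEGI: AI={C,T} ∩ EG={A,T} → {T} (+0)
site 5, node AI: A={C} ∪ I={A} → {A,C} (+1)
site 5, node EG: E={G} ∪ G={T} → {G,T} (+1)
site 5, node AEGI: AI={A,C} ∪ EG={G,T} → {A,C,G,T} (+1)
per-site changes: [3, 2, 2, 2, 2, 3]; total = 14

14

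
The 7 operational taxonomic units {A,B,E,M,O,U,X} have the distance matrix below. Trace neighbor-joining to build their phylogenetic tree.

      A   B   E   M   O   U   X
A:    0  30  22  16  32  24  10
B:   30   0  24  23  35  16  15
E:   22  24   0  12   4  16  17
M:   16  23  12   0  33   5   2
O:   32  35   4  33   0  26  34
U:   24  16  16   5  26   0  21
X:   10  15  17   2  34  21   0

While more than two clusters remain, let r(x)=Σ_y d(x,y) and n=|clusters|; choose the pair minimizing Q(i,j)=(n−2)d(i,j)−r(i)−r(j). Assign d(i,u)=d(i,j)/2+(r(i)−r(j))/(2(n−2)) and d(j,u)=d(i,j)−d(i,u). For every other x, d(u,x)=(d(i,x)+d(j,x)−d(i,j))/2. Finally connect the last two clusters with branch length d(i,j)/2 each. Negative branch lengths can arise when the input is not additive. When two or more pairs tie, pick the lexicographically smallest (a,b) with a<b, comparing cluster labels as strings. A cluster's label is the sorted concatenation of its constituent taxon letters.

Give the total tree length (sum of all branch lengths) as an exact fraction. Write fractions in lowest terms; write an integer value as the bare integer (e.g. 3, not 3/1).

855/16

1. join E+O (d=4, Q=-239) ⇒ EO; edges |E|=-49/10, |O|=89/10
  updated: d(A,EO)=25, d(B,EO)=55/2, d(EO,M)=41/2, d(EO,U)=19, d(EO,X)=47/2
2. join A+X (d=10, Q=-273/2) ⇒ AX; edges |A|=147/16, |X|=13/16
  updated: d(AX,B)=35/2, d(AX,EO)=77/4, d(AX,M)=4, d(AX,U)=35/2
3. join AX+M (d=4, Q=-395/4) ⇒ AMX; edges |AX|=71/24, |M|=25/24
  updated: d(AMX,B)=73/4, d(AMX,EO)=143/8, d(AMX,U)=37/4
4. join AMX+EO (d=143/8, Q=-74) ⇒ AEMOX; edges |AMX|=67/16, |EO|=219/16
  updated: d(AEMOX,B)=223/16, d(AEMOX,U)=83/16
5. join AEMOX+B (d=223/16, Q=-281/8) ⇒ ABEMOX; edges |AEMOX|=25/16, |B|=99/8
  updated: d(ABEMOX,U)=29/8
6. join ABEMOX+U (d=29/8) ⇒ ABEMOUX; edges |ABEMOX|=29/16, |U|=29/16
final tree: (((((A:147/16,X:13/16):71/24,M:25/24):67/16,(E:-49/10,O:89/10):219/16):25/16,B:99/8):29/16,U:29/16)
total length: 855/16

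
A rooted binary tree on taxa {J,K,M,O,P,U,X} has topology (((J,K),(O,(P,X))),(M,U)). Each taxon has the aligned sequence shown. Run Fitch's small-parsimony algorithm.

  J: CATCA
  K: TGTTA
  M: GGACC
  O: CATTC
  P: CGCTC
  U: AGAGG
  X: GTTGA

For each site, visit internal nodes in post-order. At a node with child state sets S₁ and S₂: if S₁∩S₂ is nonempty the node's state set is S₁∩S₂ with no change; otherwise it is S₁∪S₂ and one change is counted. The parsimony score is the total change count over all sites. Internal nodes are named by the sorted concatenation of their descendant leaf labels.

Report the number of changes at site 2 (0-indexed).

2

JK@0: {C} ∪ {T} = {C,T} (union, +1)
PX@0: {C} ∪ {G} = {C,G} (union, +1)
OPX@0: {C} ∩ {C,G} = {C} (intersection, +0)
JKOPX@0: {C,T} ∩ {C} = {C} (intersection, +0)
MU@0: {G} ∪ {A} = {A,G} (union, +1)
JKMOPUX@0: {C} ∪ {A,G} = {A,C,G} (union, +1)
JK@1: {A} ∪ {G} = {A,G} (union, +1)
PX@1: {G} ∪ {T} = {G,T} (union, +1)
OPX@1: {A} ∪ {G,T} = {A,G,T} (union, +1)
JKOPX@1: {A,G} ∩ {A,G,T} = {A,G} (intersection, +0)
MU@1: {G} ∩ {G} = {G} (intersection, +0)
JKMOPUX@1: {A,G} ∩ {G} = {G} (intersection, +0)
JK@2: {T} ∩ {T} = {T} (intersection, +0)
PX@2: {C} ∪ {T} = {C,T} (union, +1)
OPX@2: {T} ∩ {C,T} = {T} (intersection, +0)
JKOPX@2: {T} ∩ {T} = {T} (intersection, +0)
MU@2: {A} ∩ {A} = {A} (intersection, +0)
JKMOPUX@2: {T} ∪ {A} = {A,T} (union, +1)
JK@3: {C} ∪ {T} = {C,T} (union, +1)
PX@3: {T} ∪ {G} = {G,T} (union, +1)
OPX@3: {T} ∩ {G,T} = {T} (intersection, +0)
JKOPX@3: {C,T} ∩ {T} = {T} (intersection, +0)
MU@3: {C} ∪ {G} = {C,G} (union, +1)
JKMOPUX@3: {T} ∪ {C,G} = {C,G,T} (union, +1)
JK@4: {A} ∩ {A} = {A} (intersection, +0)
PX@4: {C} ∪ {A} = {A,C} (union, +1)
OPX@4: {C} ∩ {A,C} = {C} (intersection, +0)
JKOPX@4: {A} ∪ {C} = {A,C} (union, +1)
MU@4: {C} ∪ {G} = {C,G} (union, +1)
JKMOPUX@4: {A,C} ∩ {C,G} = {C} (intersection, +0)
per-site changes: [4, 3, 2, 4, 3]; total = 16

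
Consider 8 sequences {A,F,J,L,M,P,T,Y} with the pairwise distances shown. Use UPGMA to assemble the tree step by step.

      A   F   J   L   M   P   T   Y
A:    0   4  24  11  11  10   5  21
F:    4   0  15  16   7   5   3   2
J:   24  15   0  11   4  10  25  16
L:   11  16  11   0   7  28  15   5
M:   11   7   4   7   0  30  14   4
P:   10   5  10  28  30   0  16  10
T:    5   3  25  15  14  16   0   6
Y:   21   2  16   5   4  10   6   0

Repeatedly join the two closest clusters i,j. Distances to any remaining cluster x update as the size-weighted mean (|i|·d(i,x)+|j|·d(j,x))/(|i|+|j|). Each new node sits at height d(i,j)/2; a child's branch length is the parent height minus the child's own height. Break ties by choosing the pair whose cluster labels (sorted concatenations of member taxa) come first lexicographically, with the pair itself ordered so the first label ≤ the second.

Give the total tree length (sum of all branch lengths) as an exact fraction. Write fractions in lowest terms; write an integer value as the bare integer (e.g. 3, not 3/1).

iteration 1: select F,Y (d=2); attach at lengths (1, 1); label the merged cluster FY
  updated: d(A,FY)=25/2, d(FY,J)=31/2, d(FY,L)=21/2, d(FY,M)=11/2, d(FY,P)=15/2, d(FY,T)=9/2
iteration 2: select J,M (d=4); attach at lengths (2, 2); label the merged cluster JM
  updated: d(A,JM)=35/2, d(FY,JM)=21/2, d(JM,L)=9, d(JM,P)=20, d(JM,T)=39/2
iteration 3: select FY,T (d=9/2); attach at lengths (5/4, 9/4); label the merged cluster FTY
  updated: d(A,FTY)=10, d(FTY,JM)=27/2, d(FTY,L)=12, d(FTY,P)=31/3
iteration 4: select JM,L (d=9); attach at lengths (5/2, 9/2); label the merged cluster JLM
  updated: d(A,JLM)=46/3, d(FTY,JLM)=13, d(JLM,P)=68/3
iteration 5: select A,FTY (d=10); attach at lengths (5, 11/4); label the merged cluster AFTY
  updated: d(AFTY,JLM)=163/12, d(AFTY,P)=41/4
iteration 6: select AFTY,P (d=41/4); attach at lengths (1/8, 41/8); label the merged cluster AFPTY
  updated: d(AFPTY,JLM)=77/5
iteration 7: select AFPTY,JLM (d=77/5); attach at lengths (103/40, 16/5); label the merged cluster AFJLMPTY
final tree: (((A:5,((F:1,Y:1):5/4,T:9/4):11/4):1/8,P:41/8):103/40,((J:2,M:2):5/2,L:9/2):16/5)
total length: 1411/40

1411/40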